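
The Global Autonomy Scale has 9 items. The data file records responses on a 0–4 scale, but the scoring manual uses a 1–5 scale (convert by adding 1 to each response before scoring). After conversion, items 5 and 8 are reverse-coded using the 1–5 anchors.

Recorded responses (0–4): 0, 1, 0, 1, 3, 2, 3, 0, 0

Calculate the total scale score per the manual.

Convert to 1–5: 1, 2, 1, 2, 4, 3, 4, 1, 1
Reverse-coded (reverse-coded value = 6 − response):
  item 5: 6 − 4 = 2
  item 8: 6 − 1 = 5
Scored: 1, 2, 1, 2, 2, 3, 4, 5, 1
Total = 21

21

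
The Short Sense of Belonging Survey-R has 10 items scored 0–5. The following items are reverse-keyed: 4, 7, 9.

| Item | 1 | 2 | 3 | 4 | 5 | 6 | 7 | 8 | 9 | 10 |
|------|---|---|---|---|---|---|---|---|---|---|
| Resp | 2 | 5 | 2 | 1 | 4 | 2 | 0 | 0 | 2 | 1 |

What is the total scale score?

28

Reversing items 4, 7, & 9 with 5 − raw:
Total = 2 + 5 + 2 + (5−1) + 4 + 2 + (5−0) + 0 + (5−2) + 1
      = 2 + 5 + 2 + 4 + 4 + 2 + 5 + 0 + 3 + 1 = 28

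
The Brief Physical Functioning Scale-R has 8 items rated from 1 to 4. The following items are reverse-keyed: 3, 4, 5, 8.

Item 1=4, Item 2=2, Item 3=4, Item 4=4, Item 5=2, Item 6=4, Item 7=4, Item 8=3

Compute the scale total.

Reversing items 3, 4, 5, & 8 with 5 − raw:
Total = 4 + 2 + (5−4) + (5−4) + (5−2) + 4 + 4 + (5−3)
      = 4 + 2 + 1 + 1 + 3 + 4 + 4 + 2 = 21

21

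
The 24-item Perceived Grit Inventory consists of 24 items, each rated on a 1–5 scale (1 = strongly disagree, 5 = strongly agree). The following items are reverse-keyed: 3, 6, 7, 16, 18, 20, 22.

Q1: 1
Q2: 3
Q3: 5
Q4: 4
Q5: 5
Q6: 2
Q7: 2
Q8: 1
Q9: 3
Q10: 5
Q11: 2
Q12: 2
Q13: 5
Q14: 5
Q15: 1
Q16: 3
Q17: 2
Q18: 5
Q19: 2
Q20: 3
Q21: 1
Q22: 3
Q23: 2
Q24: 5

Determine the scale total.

68

Raw sum = 72. Reverse-keyed items: 3, 6, 7, 16, 18, 20, 22; their raw sum = 23.
Each reversal replaces raw with 6 − raw, changing the total by 6 − 2·raw per item.
Total = 72 + 7·6 − 2·23 = 72 + 42 − 46 = 68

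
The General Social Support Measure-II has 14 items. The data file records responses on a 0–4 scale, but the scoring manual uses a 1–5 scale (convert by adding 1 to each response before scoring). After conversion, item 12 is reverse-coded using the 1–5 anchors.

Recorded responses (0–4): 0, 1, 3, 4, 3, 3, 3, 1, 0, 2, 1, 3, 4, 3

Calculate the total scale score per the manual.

Convert to 1–5: 1, 2, 4, 5, 4, 4, 4, 2, 1, 3, 2, 4, 5, 4
Reverse-coded (reverse-coded value = 6 − response):
  item 12: 6 − 4 = 2
Scored: 1, 2, 4, 5, 4, 4, 4, 2, 1, 3, 2, 2, 5, 4
Total = 43

43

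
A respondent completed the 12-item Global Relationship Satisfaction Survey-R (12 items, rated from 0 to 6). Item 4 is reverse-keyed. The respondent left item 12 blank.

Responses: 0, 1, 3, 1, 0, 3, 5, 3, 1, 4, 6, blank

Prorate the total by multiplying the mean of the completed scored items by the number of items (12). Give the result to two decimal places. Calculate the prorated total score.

33.82

Reverse-coded (reverse-coded value = 6 − response):
  item 4: 6 − 1 = 5
Completed scored items (11 of 12): 0, 1, 3, 5, 0, 3, 5, 3, 1, 4, 6; sum = 31.
Person mean = 31 / 11 ≈ 2.8182
Prorated total = (31 / 11) × 12 = 33.82 (to 2 dp)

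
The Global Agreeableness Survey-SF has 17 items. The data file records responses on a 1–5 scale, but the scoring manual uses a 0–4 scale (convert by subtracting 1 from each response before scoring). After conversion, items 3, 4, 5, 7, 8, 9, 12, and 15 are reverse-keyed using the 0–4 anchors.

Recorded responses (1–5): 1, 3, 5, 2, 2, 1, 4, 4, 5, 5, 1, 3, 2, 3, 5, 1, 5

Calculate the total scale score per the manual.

23

Convert to 0–4: 0, 2, 4, 1, 1, 0, 3, 3, 4, 4, 0, 2, 1, 2, 4, 0, 4
Reverse-coded (reversed = (0+4) − raw = 4 − raw):
  item 3: 4 − 4 = 0
  item 4: 4 − 1 = 3
  item 5: 4 − 1 = 3
  item 7: 4 − 3 = 1
  item 8: 4 − 3 = 1
  item 9: 4 − 4 = 0
  item 12: 4 − 2 = 2
  item 15: 4 − 4 = 0
Scored: 0, 2, 0, 3, 3, 0, 1, 1, 0, 4, 0, 2, 1, 2, 0, 0, 4
Total = 23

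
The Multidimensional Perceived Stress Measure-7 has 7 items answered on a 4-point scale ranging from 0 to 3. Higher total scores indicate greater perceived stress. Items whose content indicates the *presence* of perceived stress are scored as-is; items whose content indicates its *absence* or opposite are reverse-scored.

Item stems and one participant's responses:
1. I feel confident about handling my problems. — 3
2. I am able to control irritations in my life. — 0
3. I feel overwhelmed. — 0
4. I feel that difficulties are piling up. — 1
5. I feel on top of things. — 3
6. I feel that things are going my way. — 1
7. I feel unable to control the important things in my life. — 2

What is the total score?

Items 1, 2, 5, 6 describe the absence/opposite of perceived stress → reverse-score.
on a 0–3 scale, reversed = 3 − raw.
  item 1: 3 − 3 = 0
  item 2: 3 − 0 = 3
  item 3: 0
  item 4: 1
  item 5: 3 − 3 = 0
  item 6: 3 − 1 = 2
  item 7: 2
Total = 0 + 3 + 0 + 1 + 0 + 2 + 2 = 8

8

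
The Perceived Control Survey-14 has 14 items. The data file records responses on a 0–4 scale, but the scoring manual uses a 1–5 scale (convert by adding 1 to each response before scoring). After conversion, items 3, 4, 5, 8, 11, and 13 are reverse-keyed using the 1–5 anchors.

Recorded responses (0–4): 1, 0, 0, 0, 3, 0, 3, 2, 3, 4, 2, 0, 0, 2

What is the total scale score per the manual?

Convert to 1–5: 2, 1, 1, 1, 4, 1, 4, 3, 4, 5, 3, 1, 1, 3
Reverse-coded (reversed = (1+5) − raw = 6 − raw):
  item 3: 6 − 1 = 5
  item 4: 6 − 1 = 5
  item 5: 6 − 4 = 2
  item 8: 6 − 3 = 3
  item 11: 6 − 3 = 3
  item 13: 6 − 1 = 5
Scored: 2, 1, 5, 5, 2, 1, 4, 3, 4, 5, 3, 1, 5, 3
Total = 44

44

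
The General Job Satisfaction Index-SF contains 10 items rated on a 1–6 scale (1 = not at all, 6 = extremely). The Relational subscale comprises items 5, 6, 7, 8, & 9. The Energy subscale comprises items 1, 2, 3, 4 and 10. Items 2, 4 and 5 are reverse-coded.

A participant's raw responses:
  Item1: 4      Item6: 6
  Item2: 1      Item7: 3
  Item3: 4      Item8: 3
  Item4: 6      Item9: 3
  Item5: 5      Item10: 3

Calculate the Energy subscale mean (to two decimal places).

3.60

Energy items: 1, 2, 3, 4, 10.
Of these, items 2 & 4 are reverse-coded; on a 1–6 scale, reversed = 7 − raw.
  item 1: 4
  item 2: 7 − 1 = 6
  item 3: 4
  item 4: 7 − 6 = 1
  item 10: 3
Sum = 4 + 6 + 4 + 1 + 3 = 18
Mean = 18 / 5 = 3.60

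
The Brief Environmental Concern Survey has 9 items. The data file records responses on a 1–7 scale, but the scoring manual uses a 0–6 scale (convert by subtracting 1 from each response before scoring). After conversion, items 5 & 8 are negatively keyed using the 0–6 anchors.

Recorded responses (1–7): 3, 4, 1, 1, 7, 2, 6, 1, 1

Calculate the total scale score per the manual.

17

Convert to 0–6: 2, 3, 0, 0, 6, 1, 5, 0, 0
Reverse-coded (reversed = (0+6) − raw = 6 − raw):
  item 5: 6 − 6 = 0
  item 8: 6 − 0 = 6
Scored: 2, 3, 0, 0, 0, 1, 5, 6, 0
Total = 17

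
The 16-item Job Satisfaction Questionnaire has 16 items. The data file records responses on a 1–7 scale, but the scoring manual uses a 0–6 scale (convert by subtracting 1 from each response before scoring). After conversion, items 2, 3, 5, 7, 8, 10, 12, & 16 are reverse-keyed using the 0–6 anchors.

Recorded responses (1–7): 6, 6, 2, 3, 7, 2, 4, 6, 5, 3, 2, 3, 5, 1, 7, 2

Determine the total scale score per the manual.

Convert to 0–6: 5, 5, 1, 2, 6, 1, 3, 5, 4, 2, 1, 2, 4, 0, 6, 1
Reverse-coded (reverse-coded value = 6 − response):
  item 2: 6 − 5 = 1
  item 3: 6 − 1 = 5
  item 5: 6 − 6 = 0
  item 7: 6 − 3 = 3
  item 8: 6 − 5 = 1
  item 10: 6 − 2 = 4
  item 12: 6 − 2 = 4
  item 16: 6 − 1 = 5
Scored: 5, 1, 5, 2, 0, 1, 3, 1, 4, 4, 1, 4, 4, 0, 6, 5
Total = 46

46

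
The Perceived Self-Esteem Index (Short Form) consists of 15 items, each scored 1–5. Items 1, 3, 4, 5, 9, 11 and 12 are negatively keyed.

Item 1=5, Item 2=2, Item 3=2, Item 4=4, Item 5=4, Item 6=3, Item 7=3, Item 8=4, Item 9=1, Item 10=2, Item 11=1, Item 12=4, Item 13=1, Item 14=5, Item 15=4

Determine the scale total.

Reverse-coded items (reverse-coded value = 6 − response):
  item 1: 6 − 5 = 1
  item 3: 6 − 2 = 4
  item 4: 6 − 4 = 2
  item 5: 6 − 4 = 2
  item 9: 6 − 1 = 5
  item 11: 6 − 1 = 5
  item 12: 6 − 4 = 2
After reverse-coding: 1, 2, 4, 2, 2, 3, 3, 4, 5, 2, 5, 2, 1, 5, 4
Total = 1 + 2 + 4 + 2 + 2 + 3 + 3 + 4 + 5 + 2 + 5 + 2 + 1 + 5 + 4 = 45

45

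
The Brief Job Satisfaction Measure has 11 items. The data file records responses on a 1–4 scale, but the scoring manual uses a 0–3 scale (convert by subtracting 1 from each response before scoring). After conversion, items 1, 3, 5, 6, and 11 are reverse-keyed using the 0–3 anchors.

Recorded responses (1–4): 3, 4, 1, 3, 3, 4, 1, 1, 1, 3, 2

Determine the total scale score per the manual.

14

Convert to 0–3: 2, 3, 0, 2, 2, 3, 0, 0, 0, 2, 1
Reverse-coded (reverse-coded value = 3 − response):
  item 1: 3 − 2 = 1
  item 3: 3 − 0 = 3
  item 5: 3 − 2 = 1
  item 6: 3 − 3 = 0
  item 11: 3 − 1 = 2
Scored: 1, 3, 3, 2, 1, 0, 0, 0, 0, 2, 2
Total = 14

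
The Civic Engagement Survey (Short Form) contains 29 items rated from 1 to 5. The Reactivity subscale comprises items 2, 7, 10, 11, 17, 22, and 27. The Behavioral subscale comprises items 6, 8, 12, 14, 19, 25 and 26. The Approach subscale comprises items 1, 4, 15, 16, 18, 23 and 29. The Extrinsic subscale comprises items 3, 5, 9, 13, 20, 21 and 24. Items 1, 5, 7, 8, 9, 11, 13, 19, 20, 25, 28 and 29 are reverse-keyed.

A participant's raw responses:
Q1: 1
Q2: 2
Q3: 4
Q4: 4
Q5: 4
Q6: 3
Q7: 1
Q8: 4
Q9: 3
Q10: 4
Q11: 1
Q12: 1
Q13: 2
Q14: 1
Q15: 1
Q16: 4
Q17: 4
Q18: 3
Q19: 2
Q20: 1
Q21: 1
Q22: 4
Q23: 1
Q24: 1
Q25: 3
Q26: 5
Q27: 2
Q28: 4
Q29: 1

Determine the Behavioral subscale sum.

19

Behavioral items: 6, 8, 12, 14, 19, 25, 26.
Of these, items 8, 19 and 25 are reverse-keyed; on a 1–5 scale, reversed = 6 − raw.
  item 6: 3
  item 8: 6 − 4 = 2
  item 12: 1
  item 14: 1
  item 19: 6 − 2 = 4
  item 25: 6 − 3 = 3
  item 26: 5
Sum = 3 + 2 + 1 + 1 + 4 + 3 + 5 = 19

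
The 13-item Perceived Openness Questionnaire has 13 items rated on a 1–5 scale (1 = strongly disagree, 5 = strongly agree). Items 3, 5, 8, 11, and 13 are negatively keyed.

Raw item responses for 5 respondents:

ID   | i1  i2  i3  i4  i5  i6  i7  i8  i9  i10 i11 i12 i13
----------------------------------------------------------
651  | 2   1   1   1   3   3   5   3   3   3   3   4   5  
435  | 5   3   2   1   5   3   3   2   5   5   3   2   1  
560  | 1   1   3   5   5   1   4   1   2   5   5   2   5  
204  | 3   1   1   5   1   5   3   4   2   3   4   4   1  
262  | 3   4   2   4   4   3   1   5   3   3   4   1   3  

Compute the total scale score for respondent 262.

Respondent 262 raw: 3, 4, 2, 4, 4, 3, 1, 5, 3, 3, 4, 1, 3.
Reverse-coded (on a 1–5 scale, reversed = 6 − raw):
  item 1: 3
  item 2: 4
  item 3: 6 − 2 = 4
  item 4: 4
  item 5: 6 − 4 = 2
  item 6: 3
  item 7: 1
  item 8: 6 − 5 = 1
  item 9: 3
  item 10: 3
  item 11: 6 − 4 = 2
  item 12: 1
  item 13: 6 − 3 = 3
Sum = 3 + 4 + 4 + 4 + 2 + 3 + 1 + 1 + 3 + 3 + 2 + 1 + 3 = 34

34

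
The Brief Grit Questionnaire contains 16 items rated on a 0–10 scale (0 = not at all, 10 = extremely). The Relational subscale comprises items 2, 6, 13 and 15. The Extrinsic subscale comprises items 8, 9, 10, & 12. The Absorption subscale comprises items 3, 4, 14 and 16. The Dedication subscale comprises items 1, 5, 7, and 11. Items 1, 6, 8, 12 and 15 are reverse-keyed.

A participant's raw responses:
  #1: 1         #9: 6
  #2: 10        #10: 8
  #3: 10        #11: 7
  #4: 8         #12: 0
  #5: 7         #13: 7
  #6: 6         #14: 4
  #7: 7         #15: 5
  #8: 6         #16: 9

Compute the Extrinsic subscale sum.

28

Extrinsic items: 8, 9, 10, 12.
Of these, items 8 and 12 are reverse-keyed; reverse-coded value = 10 − response.
  item 8: 10 − 6 = 4
  item 9: 6
  item 10: 8
  item 12: 10 − 0 = 10
Sum = 4 + 6 + 8 + 10 = 28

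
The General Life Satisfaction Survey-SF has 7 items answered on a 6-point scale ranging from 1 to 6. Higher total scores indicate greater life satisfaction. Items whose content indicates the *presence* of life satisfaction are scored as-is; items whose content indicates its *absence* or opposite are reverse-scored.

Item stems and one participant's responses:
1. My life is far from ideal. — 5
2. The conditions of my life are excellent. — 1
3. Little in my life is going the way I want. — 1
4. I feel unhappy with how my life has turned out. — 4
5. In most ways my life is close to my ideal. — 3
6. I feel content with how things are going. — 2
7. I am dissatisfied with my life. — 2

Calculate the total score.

22

Items 1, 3, 4, 7 describe the absence/opposite of life satisfaction → reverse-score.
on a 1–6 scale, reversed = 7 − raw.
  item 1: 7 − 5 = 2
  item 2: 1
  item 3: 7 − 1 = 6
  item 4: 7 − 4 = 3
  item 5: 3
  item 6: 2
  item 7: 7 − 2 = 5
Total = 2 + 1 + 6 + 3 + 3 + 2 + 5 = 22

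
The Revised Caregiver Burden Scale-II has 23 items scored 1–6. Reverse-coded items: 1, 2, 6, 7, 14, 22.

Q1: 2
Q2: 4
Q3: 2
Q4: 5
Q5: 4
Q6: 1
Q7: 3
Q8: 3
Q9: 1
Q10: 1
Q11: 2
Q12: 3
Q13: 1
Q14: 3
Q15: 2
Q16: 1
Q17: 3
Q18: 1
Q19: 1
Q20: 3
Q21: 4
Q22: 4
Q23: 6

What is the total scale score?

Raw sum = 60. Reverse-coded items: 1, 2, 6, 7, 14, 22; their raw sum = 17.
Each reversal replaces raw with 7 − raw, changing the total by 7 − 2·raw per item.
Total = 60 + 6·7 − 2·17 = 60 + 42 − 34 = 68

68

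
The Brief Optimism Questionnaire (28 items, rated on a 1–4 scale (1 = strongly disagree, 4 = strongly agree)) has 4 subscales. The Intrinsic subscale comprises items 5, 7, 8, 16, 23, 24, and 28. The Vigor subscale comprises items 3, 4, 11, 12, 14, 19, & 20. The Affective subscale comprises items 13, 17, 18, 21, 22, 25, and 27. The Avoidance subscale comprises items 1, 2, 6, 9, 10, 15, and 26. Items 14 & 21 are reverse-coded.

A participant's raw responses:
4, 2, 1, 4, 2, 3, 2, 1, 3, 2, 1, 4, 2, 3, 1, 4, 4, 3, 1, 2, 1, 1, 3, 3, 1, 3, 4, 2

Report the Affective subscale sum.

19

Affective items: 13, 17, 18, 21, 22, 25, 27.
Of these, item 21 is reverse-coded; reverse-coded value = 5 − response.
  item 13: 2
  item 17: 4
  item 18: 3
  item 21: 5 − 1 = 4
  item 22: 1
  item 25: 1
  item 27: 4
Sum = 2 + 4 + 3 + 4 + 1 + 1 + 4 = 19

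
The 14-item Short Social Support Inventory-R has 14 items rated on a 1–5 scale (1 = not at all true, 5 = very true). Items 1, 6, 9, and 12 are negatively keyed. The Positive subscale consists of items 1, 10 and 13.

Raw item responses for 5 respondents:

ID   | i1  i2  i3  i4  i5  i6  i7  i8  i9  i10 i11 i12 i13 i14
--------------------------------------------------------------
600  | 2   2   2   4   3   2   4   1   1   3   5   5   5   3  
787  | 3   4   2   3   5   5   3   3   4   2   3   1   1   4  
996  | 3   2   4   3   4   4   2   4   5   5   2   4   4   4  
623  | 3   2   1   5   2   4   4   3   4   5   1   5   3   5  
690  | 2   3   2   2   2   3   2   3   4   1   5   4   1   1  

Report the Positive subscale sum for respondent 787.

Respondent 787 raw: 3, 4, 2, 3, 5, 5, 3, 3, 4, 2, 3, 1, 1, 4.
Positive items: 1, 10, 13.
Reverse-coded (on a 1–5 scale, reversed = 6 − raw):
  item 1: 6 − 3 = 3
  item 10: 2
  item 13: 1
Sum = 3 + 2 + 1 = 6

6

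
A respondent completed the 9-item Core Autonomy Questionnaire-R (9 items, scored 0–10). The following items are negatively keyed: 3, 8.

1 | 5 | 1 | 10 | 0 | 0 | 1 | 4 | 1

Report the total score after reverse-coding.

Reversing items 3 and 8 with 10 − raw:
Total = 1 + 5 + (10−1) + 10 + 0 + 0 + 1 + (10−4) + 1
      = 1 + 5 + 9 + 10 + 0 + 0 + 1 + 6 + 1 = 33

33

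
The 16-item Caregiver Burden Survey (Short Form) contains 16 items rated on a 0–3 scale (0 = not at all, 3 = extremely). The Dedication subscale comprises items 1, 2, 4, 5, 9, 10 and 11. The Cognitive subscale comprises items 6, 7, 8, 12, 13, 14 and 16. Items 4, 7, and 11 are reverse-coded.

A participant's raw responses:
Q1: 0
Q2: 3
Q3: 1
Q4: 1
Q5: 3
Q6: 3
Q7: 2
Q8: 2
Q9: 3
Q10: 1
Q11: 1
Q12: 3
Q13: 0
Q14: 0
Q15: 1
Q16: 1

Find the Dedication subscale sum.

Dedication items: 1, 2, 4, 5, 9, 10, 11.
Of these, items 4 & 11 are reverse-coded; reversed = (0+3) − raw = 3 − raw.
  item 1: 0
  item 2: 3
  item 4: 3 − 1 = 2
  item 5: 3
  item 9: 3
  item 10: 1
  item 11: 3 − 1 = 2
Sum = 0 + 3 + 2 + 3 + 3 + 1 + 2 = 14

14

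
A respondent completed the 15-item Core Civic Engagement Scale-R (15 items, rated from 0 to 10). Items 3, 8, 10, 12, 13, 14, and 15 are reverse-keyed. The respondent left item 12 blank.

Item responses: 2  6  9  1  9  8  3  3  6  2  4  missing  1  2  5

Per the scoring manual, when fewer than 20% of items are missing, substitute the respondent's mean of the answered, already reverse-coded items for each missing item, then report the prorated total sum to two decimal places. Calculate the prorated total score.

Reverse-coded (reversed = (0+10) − raw = 10 − raw):
  item 3: 10 − 9 = 1
  item 8: 10 − 3 = 7
  item 10: 10 − 2 = 8
  item 13: 10 − 1 = 9
  item 14: 10 − 2 = 8
  item 15: 10 − 5 = 5
Completed scored items (14 of 15): 2, 6, 1, 1, 9, 8, 3, 7, 6, 8, 4, 9, 8, 5; sum = 77.
Person mean = 77 / 14 ≈ 5.5000
Prorated total = (77 / 14) × 15 = 82.50 (to 2 dp)

82.50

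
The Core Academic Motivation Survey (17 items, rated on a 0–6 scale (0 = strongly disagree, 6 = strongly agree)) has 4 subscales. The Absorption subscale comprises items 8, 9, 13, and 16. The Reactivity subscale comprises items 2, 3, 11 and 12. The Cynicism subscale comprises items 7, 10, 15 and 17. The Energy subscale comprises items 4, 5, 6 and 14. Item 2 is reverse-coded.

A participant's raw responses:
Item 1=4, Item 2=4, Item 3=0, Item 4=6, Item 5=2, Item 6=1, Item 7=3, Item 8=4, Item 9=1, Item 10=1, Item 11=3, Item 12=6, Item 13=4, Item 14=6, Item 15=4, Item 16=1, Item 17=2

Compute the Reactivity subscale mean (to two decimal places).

2.75

Reactivity items: 2, 3, 11, 12.
Of these, item 2 is reverse-coded; reverse-coded value = 6 − response.
  item 2: 6 − 4 = 2
  item 3: 0
  item 11: 3
  item 12: 6
Sum = 2 + 0 + 3 + 6 = 11
Mean = 11 / 4 = 2.75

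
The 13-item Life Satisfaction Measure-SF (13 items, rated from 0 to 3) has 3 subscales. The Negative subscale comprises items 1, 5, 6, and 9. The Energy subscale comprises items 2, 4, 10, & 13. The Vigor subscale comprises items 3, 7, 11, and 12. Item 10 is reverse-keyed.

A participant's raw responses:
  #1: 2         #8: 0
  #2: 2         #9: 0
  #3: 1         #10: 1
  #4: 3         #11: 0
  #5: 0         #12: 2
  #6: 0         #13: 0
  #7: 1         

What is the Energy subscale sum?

Energy items: 2, 4, 10, 13.
Of these, item 10 is reverse-keyed; reversed = (0+3) − raw = 3 − raw.
  item 2: 2
  item 4: 3
  item 10: 3 − 1 = 2
  item 13: 0
Sum = 2 + 3 + 2 + 0 = 7

7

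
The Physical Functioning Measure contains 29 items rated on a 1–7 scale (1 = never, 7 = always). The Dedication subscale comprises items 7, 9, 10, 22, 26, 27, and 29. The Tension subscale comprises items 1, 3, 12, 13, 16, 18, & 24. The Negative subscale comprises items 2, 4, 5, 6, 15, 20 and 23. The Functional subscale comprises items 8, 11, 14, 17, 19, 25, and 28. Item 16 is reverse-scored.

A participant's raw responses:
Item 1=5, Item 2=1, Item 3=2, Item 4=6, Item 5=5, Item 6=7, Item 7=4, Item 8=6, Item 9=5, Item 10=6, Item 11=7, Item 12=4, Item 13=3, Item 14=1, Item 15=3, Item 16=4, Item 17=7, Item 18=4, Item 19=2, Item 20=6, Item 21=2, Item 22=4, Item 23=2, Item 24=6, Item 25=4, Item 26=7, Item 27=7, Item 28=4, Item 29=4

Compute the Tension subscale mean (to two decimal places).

Tension items: 1, 3, 12, 13, 16, 18, 24.
Of these, item 16 is reverse-scored; reverse-coded value = 8 − response.
  item 1: 5
  item 3: 2
  item 12: 4
  item 13: 3
  item 16: 8 − 4 = 4
  item 18: 4
  item 24: 6
Sum = 5 + 2 + 4 + 3 + 4 + 4 + 6 = 28
Mean = 28 / 7 = 4.00

4.00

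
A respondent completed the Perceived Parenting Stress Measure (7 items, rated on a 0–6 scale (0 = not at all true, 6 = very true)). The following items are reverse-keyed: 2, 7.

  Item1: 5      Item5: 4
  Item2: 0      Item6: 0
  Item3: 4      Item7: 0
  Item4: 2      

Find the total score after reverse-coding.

Reverse-keyed items use 6 − raw:
  item 2: 6 − 0 = 6
  item 7: 6 − 0 = 6
Scored items: 5, 6, 4, 2, 4, 0, 6
Total = 5 + 6 + 4 + 2 + 4 + 0 + 6 = 27

27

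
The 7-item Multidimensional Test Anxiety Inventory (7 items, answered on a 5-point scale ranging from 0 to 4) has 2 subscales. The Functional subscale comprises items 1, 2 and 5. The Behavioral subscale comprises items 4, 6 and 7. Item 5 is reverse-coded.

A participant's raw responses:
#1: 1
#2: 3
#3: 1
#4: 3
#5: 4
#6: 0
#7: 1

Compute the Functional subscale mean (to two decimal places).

1.33

Functional items: 1, 2, 5.
Of these, item 5 is reverse-coded; on a 0–4 scale, reversed = 4 − raw.
  item 1: 1
  item 2: 3
  item 5: 4 − 4 = 0
Sum = 1 + 3 + 0 = 4
Mean = 4 / 3 = 1.33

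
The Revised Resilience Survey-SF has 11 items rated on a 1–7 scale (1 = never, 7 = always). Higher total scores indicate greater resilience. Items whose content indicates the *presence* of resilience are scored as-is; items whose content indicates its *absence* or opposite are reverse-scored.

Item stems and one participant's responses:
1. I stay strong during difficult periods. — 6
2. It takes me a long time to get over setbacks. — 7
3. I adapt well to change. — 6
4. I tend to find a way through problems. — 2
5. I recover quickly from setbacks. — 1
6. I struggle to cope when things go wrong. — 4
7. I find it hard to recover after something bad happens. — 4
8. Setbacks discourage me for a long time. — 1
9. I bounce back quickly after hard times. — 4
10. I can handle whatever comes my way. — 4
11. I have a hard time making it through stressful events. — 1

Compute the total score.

Items 2, 6, 7, 8, 11 describe the absence/opposite of resilience → reverse-score.
reversed = (1+7) − raw = 8 − raw.
  item 1: 6
  item 2: 8 − 7 = 1
  item 3: 6
  item 4: 2
  item 5: 1
  item 6: 8 − 4 = 4
  item 7: 8 − 4 = 4
  item 8: 8 − 1 = 7
  item 9: 4
  item 10: 4
  item 11: 8 − 1 = 7
Total = 6 + 1 + 6 + 2 + 1 + 4 + 4 + 7 + 4 + 4 + 7 = 46

46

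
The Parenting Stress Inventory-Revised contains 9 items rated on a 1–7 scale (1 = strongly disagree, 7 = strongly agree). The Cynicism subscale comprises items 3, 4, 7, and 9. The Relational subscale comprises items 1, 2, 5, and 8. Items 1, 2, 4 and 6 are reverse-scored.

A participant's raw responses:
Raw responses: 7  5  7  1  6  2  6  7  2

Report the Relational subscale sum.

17

Relational items: 1, 2, 5, 8.
Of these, items 1 and 2 are reverse-scored; on a 1–7 scale, reversed = 8 − raw.
  item 1: 8 − 7 = 1
  item 2: 8 − 5 = 3
  item 5: 6
  item 8: 7
Sum = 1 + 3 + 6 + 7 = 17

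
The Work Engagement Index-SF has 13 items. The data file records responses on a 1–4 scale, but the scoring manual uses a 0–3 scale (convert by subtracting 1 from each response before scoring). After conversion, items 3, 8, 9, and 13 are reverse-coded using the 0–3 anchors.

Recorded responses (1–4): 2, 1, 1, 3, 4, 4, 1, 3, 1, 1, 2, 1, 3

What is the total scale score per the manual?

Convert to 0–3: 1, 0, 0, 2, 3, 3, 0, 2, 0, 0, 1, 0, 2
Reverse-coded (reverse-coded value = 3 − response):
  item 3: 3 − 0 = 3
  item 8: 3 − 2 = 1
  item 9: 3 − 0 = 3
  item 13: 3 − 2 = 1
Scored: 1, 0, 3, 2, 3, 3, 0, 1, 3, 0, 1, 0, 1
Total = 18

18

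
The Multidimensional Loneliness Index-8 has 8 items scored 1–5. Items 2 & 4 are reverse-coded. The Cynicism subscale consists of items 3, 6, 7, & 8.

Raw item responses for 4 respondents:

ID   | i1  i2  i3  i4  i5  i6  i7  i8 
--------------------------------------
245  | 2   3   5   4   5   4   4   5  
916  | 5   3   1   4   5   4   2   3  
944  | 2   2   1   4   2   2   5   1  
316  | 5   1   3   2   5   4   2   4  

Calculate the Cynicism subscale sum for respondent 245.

18

Respondent 245 raw: 2, 3, 5, 4, 5, 4, 4, 5.
Cynicism items: 3, 6, 7, 8.
Reverse-coded (reversed = (1+5) − raw = 6 − raw):
  item 3: 5
  item 6: 4
  item 7: 4
  item 8: 5
Sum = 5 + 4 + 4 + 5 = 18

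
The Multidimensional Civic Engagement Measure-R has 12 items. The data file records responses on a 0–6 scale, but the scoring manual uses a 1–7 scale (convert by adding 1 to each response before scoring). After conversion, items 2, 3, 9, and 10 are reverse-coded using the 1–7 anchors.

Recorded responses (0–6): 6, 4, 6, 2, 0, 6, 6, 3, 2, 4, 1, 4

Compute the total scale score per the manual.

48

Convert to 1–7: 7, 5, 7, 3, 1, 7, 7, 4, 3, 5, 2, 5
Reverse-coded (on a 1–7 scale, reversed = 8 − raw):
  item 2: 8 − 5 = 3
  item 3: 8 − 7 = 1
  item 9: 8 − 3 = 5
  item 10: 8 − 5 = 3
Scored: 7, 3, 1, 3, 1, 7, 7, 4, 5, 3, 2, 5
Total = 48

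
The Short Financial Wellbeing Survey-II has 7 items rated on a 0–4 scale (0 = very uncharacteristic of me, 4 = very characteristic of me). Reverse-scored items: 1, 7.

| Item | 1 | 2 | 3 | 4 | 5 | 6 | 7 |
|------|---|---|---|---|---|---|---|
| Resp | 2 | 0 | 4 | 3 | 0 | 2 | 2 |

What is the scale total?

13

Reverse-coded items (reverse-coded value = 4 − response):
  item 1: 4 − 2 = 2
  item 7: 4 − 2 = 2
Scored responses: 2, 0, 4, 3, 0, 2, 2
Total = 2 + 0 + 4 + 3 + 0 + 2 + 2 = 13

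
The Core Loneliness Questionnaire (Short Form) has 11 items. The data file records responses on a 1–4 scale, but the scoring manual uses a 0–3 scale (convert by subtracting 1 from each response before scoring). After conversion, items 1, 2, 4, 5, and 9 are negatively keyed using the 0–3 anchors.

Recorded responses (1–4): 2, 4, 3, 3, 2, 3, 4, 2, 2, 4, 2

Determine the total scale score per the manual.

19

Convert to 0–3: 1, 3, 2, 2, 1, 2, 3, 1, 1, 3, 1
Reverse-coded (reverse-coded value = 3 − response):
  item 1: 3 − 1 = 2
  item 2: 3 − 3 = 0
  item 4: 3 − 2 = 1
  item 5: 3 − 1 = 2
  item 9: 3 − 1 = 2
Scored: 2, 0, 2, 1, 2, 2, 3, 1, 2, 3, 1
Total = 19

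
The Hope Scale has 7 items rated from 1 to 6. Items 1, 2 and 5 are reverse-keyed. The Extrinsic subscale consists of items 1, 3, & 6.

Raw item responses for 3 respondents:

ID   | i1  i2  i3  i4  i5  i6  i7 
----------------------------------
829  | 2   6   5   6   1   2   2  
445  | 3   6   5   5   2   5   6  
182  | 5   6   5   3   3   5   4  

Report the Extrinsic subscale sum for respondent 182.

12

Respondent 182 raw: 5, 6, 5, 3, 3, 5, 4.
Extrinsic items: 1, 3, 6.
Reverse-coded (reversed = (1+6) − raw = 7 − raw):
  item 1: 7 − 5 = 2
  item 3: 5
  item 6: 5
Sum = 2 + 5 + 5 = 12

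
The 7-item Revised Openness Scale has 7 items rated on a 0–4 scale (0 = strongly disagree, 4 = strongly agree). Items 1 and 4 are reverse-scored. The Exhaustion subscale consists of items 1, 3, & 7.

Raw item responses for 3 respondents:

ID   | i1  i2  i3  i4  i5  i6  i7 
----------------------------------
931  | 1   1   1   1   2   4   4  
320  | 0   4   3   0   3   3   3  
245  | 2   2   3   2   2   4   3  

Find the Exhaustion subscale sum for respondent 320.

Respondent 320 raw: 0, 4, 3, 0, 3, 3, 3.
Exhaustion items: 1, 3, 7.
Reverse-coded (on a 0–4 scale, reversed = 4 − raw):
  item 1: 4 − 0 = 4
  item 3: 3
  item 7: 3
Sum = 4 + 3 + 3 = 10

10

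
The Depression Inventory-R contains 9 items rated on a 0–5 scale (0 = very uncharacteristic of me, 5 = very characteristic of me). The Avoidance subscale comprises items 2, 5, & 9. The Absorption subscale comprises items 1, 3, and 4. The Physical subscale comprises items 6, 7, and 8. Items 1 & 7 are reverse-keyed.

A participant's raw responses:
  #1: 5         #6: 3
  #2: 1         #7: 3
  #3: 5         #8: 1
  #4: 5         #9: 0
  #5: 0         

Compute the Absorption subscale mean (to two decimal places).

Absorption items: 1, 3, 4.
Of these, item 1 is reverse-keyed; reversed = (0+5) − raw = 5 − raw.
  item 1: 5 − 5 = 0
  item 3: 5
  item 4: 5
Sum = 0 + 5 + 5 = 10
Mean = 10 / 3 = 3.33

3.33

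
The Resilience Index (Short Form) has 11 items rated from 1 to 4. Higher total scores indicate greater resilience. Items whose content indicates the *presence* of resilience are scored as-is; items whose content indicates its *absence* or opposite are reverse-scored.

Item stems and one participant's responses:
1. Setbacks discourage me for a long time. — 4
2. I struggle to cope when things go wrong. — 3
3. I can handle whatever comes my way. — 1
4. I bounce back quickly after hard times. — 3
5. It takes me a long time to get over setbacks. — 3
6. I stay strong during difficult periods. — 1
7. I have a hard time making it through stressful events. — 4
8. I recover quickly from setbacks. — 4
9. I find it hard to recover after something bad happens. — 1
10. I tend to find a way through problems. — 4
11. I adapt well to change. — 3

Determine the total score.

Items 1, 2, 5, 7, 9 describe the absence/opposite of resilience → reverse-score.
on a 1–4 scale, reversed = 5 − raw.
  item 1: 5 − 4 = 1
  item 2: 5 − 3 = 2
  item 3: 1
  item 4: 3
  item 5: 5 − 3 = 2
  item 6: 1
  item 7: 5 − 4 = 1
  item 8: 4
  item 9: 5 − 1 = 4
  item 10: 4
  item 11: 3
Total = 1 + 2 + 1 + 3 + 2 + 1 + 1 + 4 + 4 + 4 + 3 = 26

26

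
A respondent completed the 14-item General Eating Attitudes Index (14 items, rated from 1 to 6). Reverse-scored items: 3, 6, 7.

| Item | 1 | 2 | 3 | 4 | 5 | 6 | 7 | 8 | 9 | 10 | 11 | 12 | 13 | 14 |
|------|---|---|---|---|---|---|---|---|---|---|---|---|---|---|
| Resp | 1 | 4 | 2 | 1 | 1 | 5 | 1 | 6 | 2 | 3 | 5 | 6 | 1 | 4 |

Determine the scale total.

Raw sum = 42. Reverse-scored items: 3, 6, 7; their raw sum = 8.
Each reversal replaces raw with 7 − raw, changing the total by 7 − 2·raw per item.
Total = 42 + 3·7 − 2·8 = 42 + 21 − 16 = 47

47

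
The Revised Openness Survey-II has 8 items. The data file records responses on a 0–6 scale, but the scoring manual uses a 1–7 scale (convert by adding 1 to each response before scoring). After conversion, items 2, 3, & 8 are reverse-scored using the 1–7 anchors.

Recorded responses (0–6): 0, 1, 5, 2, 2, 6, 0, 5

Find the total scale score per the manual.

25

Convert to 1–7: 1, 2, 6, 3, 3, 7, 1, 6
Reverse-coded (reverse-coded value = 8 − response):
  item 2: 8 − 2 = 6
  item 3: 8 − 6 = 2
  item 8: 8 − 6 = 2
Scored: 1, 6, 2, 3, 3, 7, 1, 2
Total = 25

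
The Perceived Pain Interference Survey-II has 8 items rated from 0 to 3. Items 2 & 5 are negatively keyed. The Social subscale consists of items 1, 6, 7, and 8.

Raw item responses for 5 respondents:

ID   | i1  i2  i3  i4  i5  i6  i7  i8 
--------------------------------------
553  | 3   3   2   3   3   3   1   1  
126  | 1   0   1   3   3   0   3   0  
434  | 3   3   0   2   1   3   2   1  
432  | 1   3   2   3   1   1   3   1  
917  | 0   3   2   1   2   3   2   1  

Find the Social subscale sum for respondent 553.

8

Respondent 553 raw: 3, 3, 2, 3, 3, 3, 1, 1.
Social items: 1, 6, 7, 8.
Reverse-coded (reversed = (0+3) − raw = 3 − raw):
  item 1: 3
  item 6: 3
  item 7: 1
  item 8: 1
Sum = 3 + 3 + 1 + 1 = 8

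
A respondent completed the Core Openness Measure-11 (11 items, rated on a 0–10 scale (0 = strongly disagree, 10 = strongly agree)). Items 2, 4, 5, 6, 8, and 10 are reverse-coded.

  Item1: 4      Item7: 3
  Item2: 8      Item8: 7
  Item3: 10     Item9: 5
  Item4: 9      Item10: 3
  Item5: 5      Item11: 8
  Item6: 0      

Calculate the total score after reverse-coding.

58

Reverse-coded items (reverse-coded value = 10 − response):
  item 2: 10 − 8 = 2
  item 4: 10 − 9 = 1
  item 5: 10 − 5 = 5
  item 6: 10 − 0 = 10
  item 8: 10 − 7 = 3
  item 10: 10 − 3 = 7
Scored responses: 4, 2, 10, 1, 5, 10, 3, 3, 5, 7, 8
Total = 4 + 2 + 10 + 1 + 5 + 10 + 3 + 3 + 5 + 7 + 8 = 58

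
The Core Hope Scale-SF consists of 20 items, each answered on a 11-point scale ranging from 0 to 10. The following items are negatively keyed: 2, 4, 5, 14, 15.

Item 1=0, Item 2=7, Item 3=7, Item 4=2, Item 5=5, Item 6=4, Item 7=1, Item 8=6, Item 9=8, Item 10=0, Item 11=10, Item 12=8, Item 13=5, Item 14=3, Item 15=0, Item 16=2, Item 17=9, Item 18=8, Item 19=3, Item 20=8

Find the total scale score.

112

Reversing items 2, 4, 5, 14, & 15 with 10 − raw:
Total = 0 + (10−7) + 7 + (10−2) + (10−5) + 4 + 1 + 6 + 8 + 0 + 10 + 8 + 5 + (10−3) + (10−0) + 2 + 9 + 8 + 3 + 8
      = 0 + 3 + 7 + 8 + 5 + 4 + 1 + 6 + 8 + 0 + 10 + 8 + 5 + 7 + 10 + 2 + 9 + 8 + 3 + 8 = 112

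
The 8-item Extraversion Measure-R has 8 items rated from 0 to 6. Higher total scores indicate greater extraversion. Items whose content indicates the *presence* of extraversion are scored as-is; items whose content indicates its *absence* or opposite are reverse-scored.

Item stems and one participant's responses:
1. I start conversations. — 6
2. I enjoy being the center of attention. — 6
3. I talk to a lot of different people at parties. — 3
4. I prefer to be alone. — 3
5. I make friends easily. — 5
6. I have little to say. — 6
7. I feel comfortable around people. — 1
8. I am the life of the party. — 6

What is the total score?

30

Items 4, 6 describe the absence/opposite of extraversion → reverse-score.
reverse-coded value = 6 − response.
  item 1: 6
  item 2: 6
  item 3: 3
  item 4: 6 − 3 = 3
  item 5: 5
  item 6: 6 − 6 = 0
  item 7: 1
  item 8: 6
Total = 6 + 6 + 3 + 3 + 5 + 0 + 1 + 6 = 30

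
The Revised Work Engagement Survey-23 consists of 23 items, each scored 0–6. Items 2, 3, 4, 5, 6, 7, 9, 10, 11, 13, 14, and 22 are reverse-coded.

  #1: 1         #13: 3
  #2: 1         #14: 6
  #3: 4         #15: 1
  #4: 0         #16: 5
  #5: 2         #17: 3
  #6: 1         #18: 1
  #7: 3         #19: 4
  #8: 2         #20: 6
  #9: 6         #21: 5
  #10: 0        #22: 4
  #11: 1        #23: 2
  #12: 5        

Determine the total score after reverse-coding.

Raw sum = 66. Reverse-coded items: 2, 3, 4, 5, 6, 7, 9, 10, 11, 13, 14, 22; their raw sum = 31.
Each reversal replaces raw with 6 − raw, changing the total by 6 − 2·raw per item.
Total = 66 + 12·6 − 2·31 = 66 + 72 − 62 = 76

76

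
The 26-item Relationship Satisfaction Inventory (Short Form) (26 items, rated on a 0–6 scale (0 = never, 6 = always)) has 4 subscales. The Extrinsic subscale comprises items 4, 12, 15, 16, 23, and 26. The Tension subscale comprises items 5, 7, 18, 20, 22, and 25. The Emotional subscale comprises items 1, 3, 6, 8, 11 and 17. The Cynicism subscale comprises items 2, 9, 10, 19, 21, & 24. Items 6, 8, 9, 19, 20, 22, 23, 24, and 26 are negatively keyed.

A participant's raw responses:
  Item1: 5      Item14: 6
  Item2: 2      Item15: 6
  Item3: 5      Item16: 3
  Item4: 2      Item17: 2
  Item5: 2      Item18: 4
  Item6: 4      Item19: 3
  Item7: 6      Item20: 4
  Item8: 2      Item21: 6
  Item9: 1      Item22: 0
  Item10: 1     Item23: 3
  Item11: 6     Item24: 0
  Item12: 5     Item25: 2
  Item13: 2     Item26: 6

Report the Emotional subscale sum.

24

Emotional items: 1, 3, 6, 8, 11, 17.
Of these, items 6 & 8 are negatively keyed; reverse-coded value = 6 − response.
  item 1: 5
  item 3: 5
  item 6: 6 − 4 = 2
  item 8: 6 − 2 = 4
  item 11: 6
  item 17: 2
Sum = 5 + 5 + 2 + 4 + 6 + 2 = 24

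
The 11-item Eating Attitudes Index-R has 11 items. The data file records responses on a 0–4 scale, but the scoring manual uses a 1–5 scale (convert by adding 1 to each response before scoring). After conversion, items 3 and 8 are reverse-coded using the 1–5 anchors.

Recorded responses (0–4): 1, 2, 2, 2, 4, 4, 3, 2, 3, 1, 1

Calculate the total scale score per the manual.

36

Convert to 1–5: 2, 3, 3, 3, 5, 5, 4, 3, 4, 2, 2
Reverse-coded (on a 1–5 scale, reversed = 6 − raw):
  item 3: 6 − 3 = 3
  item 8: 6 − 3 = 3
Scored: 2, 3, 3, 3, 5, 5, 4, 3, 4, 2, 2
Total = 36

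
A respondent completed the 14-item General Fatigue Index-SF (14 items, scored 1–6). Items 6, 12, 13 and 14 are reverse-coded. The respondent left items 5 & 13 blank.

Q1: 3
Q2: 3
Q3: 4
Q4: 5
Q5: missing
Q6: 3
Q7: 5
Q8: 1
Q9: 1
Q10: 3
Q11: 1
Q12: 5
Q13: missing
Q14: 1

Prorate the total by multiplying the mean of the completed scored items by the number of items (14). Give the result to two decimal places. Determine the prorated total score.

Reverse-coded (reverse-coded value = 7 − response):
  item 6: 7 − 3 = 4
  item 12: 7 − 5 = 2
  item 14: 7 − 1 = 6
Completed scored items (12 of 14): 3, 3, 4, 5, 4, 5, 1, 1, 3, 1, 2, 6; sum = 38.
Person mean = 38 / 12 ≈ 3.1667
Prorated total = (38 / 12) × 14 = 44.33 (to 2 dp)

44.33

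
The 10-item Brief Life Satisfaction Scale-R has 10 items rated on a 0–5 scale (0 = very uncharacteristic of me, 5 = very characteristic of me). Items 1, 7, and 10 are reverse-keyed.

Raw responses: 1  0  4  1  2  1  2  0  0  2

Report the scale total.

18

Reverse-keyed items use 5 − raw:
  item 1: 5 − 1 = 4
  item 7: 5 − 2 = 3
  item 10: 5 − 2 = 3
After reverse-coding: 4, 0, 4, 1, 2, 1, 3, 0, 0, 3
Total = 4 + 0 + 4 + 1 + 2 + 1 + 3 + 0 + 0 + 3 = 18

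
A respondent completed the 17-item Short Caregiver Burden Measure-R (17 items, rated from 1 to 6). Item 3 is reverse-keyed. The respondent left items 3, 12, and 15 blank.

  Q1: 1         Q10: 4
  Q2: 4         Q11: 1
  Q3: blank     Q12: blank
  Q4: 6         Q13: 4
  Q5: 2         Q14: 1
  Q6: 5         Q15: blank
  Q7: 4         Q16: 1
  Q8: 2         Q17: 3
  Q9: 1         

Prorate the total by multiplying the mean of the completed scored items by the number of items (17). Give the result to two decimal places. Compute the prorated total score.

47.36

Reverse-coded (reversed = (1+6) − raw = 7 − raw):
Completed scored items (14 of 17): 1, 4, 6, 2, 5, 4, 2, 1, 4, 1, 4, 1, 1, 3; sum = 39.
Person mean = 39 / 14 ≈ 2.7857
Prorated total = (39 / 14) × 17 = 47.36 (to 2 dp)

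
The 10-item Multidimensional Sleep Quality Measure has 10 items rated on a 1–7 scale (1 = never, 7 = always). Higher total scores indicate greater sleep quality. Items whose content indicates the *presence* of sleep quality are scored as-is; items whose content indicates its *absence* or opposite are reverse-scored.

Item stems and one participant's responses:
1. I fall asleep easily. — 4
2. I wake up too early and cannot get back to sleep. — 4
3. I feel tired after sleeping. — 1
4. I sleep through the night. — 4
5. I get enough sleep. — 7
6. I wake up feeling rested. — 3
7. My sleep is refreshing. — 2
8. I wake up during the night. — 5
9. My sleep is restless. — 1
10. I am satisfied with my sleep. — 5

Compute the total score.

Items 2, 3, 8, 9 describe the absence/opposite of sleep quality → reverse-score.
on a 1–7 scale, reversed = 8 − raw.
  item 1: 4
  item 2: 8 − 4 = 4
  item 3: 8 − 1 = 7
  item 4: 4
  item 5: 7
  item 6: 3
  item 7: 2
  item 8: 8 − 5 = 3
  item 9: 8 − 1 = 7
  item 10: 5
Total = 4 + 4 + 7 + 4 + 7 + 3 + 2 + 3 + 7 + 5 = 46

46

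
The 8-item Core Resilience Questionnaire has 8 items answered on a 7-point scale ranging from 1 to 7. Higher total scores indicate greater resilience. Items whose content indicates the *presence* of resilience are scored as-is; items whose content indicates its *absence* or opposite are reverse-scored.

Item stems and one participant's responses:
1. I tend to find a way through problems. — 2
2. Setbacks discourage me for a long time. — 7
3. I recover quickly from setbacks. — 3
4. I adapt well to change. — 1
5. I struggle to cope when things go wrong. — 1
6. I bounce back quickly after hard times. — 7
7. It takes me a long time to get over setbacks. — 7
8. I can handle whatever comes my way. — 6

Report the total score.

Items 2, 5, 7 describe the absence/opposite of resilience → reverse-score.
on a 1–7 scale, reversed = 8 − raw.
  item 1: 2
  item 2: 8 − 7 = 1
  item 3: 3
  item 4: 1
  item 5: 8 − 1 = 7
  item 6: 7
  item 7: 8 − 7 = 1
  item 8: 6
Total = 2 + 1 + 3 + 1 + 7 + 7 + 1 + 6 = 28

28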